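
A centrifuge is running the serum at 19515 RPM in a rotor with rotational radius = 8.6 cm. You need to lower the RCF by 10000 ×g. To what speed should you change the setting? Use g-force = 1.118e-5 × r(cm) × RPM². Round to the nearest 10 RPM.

Current RCF = 1.118 × 10⁻⁵ × 8.6 × (19515)² = 1.118 × 10⁻⁵ × 8.6 × 380,835,225 ≈ 36,616.5 × g
Target RCF = 36,616.5 − 10,000 = 26,616.5 × g
N² = 26,616.5 / (9.6148 × 10⁻⁵) = 276,828,431
N ≈ √276,828,431 ≈ 16,638.2

≈ 16640 RPM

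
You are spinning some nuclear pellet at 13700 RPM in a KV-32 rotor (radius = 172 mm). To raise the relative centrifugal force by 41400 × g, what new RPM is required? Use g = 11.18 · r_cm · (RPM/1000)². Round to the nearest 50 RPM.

20050 RPM

r = 172 mm = 17.2 cm
Current RCF = 11.18 × 17.2 × (13.7)² = 11.18 × 17.2 × 187.69 ≈ 36,092 × g
Target RCF = 36,092 + 41,400 = 77,492 × g
(N/1000)² = 77,492 / 192.296 = 402.9829
N = 1000 × √402.9829 ≈ 20,074.4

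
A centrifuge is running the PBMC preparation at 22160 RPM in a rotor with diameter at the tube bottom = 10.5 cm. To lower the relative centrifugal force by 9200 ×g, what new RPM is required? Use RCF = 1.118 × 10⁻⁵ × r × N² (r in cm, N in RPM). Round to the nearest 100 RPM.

18300 RPM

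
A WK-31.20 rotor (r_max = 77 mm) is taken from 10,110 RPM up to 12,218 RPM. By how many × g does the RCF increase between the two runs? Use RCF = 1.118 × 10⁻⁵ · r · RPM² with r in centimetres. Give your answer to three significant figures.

r = 77 mm = 7.7 cm
RCF₁ = 1.118 × 10⁻⁵ × 7.7 × (10110)² = 1.118 × 10⁻⁵ × 7.7 × 102,212,100 ≈ 8,799 × g
RCF₂ = 1.118 × 10⁻⁵ × 7.7 × (12218)² = 1.118 × 10⁻⁵ × 7.7 × 149,279,524 ≈ 12,850.9 × g
Increase = 12,850.9 − 8,799 = 4,051.9

≈ 4050 × g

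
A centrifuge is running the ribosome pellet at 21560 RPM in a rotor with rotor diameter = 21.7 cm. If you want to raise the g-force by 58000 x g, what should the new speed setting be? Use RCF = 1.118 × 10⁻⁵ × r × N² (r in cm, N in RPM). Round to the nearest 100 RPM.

r = 21.7 / 2 = 10.85 cm
Current RCF = 1.118 × 10⁻⁵ × 10.85 × (21560)² = 1.118 × 10⁻⁵ × 10.85 × 464,833,600 ≈ 56,385.7 × g
Target RCF = 56,385.7 + 58,000 = 114,385.7 × g
N² = 114,385.7 / (12.1303 × 10⁻⁵) = 942,975,029
N ≈ √942,975,029 ≈ 30,707.9

30700 RPM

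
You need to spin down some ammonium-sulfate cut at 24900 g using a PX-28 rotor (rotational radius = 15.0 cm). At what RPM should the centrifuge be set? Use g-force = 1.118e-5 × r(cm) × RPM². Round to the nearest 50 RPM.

RCF = 1.118 × 10⁻⁵ × r × N²
24,900 = 1.118 × 10⁻⁵ × 15 × N²
N² = 24,900 / (16.77 × 10⁻⁵) = 148,479,428
N ≈ √148,479,428 ≈ 12,185.2

N ≈ 12200 RPM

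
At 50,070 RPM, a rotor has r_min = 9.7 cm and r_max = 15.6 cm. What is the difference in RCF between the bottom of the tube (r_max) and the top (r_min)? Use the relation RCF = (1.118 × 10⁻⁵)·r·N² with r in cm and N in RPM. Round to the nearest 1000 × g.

165000 ×g

ΔRCF = 1.118 × 10⁻⁵ × (r_max − r_min) × N² = 1.118 × 10⁻⁵ × 5.9 × 2,507,004,900 ≈ 165,367.1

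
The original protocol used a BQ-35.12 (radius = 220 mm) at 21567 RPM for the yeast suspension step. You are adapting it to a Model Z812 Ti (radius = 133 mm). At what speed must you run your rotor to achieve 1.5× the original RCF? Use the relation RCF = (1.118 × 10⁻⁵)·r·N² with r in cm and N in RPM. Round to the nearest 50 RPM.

33950 RPM

Original rotor: r = 220 mm = 22.0 cm
RCF_original = 1.118 × 10⁻⁵ × 22 × (21567)² = 1.118 × 10⁻⁵ × 22 × 465,135,489 ≈ 114,404.7 × g
Target RCF = 1.5 × 114,404.7 ≈ 171,607 × g
Your rotor: r = 133 mm = 13.3 cm
171,607 = 1.118 × 10⁻⁵ × 13.3 × N²
N² = 171,607 / (14.8694 × 10⁻⁵) = 1,154,094,987
N ≈ √1,154,094,987 ≈ 33,972.0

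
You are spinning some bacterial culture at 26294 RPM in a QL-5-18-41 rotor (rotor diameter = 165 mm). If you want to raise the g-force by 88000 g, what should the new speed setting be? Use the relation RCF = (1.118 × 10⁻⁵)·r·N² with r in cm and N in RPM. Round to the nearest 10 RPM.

r = 165 mm / 2 = 82.5 mm = 8.25 cm
Current RCF = 1.118 × 10⁻⁵ × 8.25 × (26294)² = 1.118 × 10⁻⁵ × 8.25 × 691,374,436 ≈ 63,768.9 × g
Target RCF = 63,768.9 + 88,000 = 151,768.9 × g
N² = 151,768.9 / (9.2235 × 10⁻⁵) = 1,645,458,882
N ≈ √1,645,458,882 ≈ 40,564.3

N₂ ≈ 40560 RPM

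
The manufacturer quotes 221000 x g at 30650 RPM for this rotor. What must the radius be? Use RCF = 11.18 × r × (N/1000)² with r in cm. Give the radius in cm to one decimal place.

221000 = 11.18 × r × (30.65)²
r = 221000 / (11.18 × 939.4225) = 221000 / 10502.74 ≈ 21.042 cm

21.0 cm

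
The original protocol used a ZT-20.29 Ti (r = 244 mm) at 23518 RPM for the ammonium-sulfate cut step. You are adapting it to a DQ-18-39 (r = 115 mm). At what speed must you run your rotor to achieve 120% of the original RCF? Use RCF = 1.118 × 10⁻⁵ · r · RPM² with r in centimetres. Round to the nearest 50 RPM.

37550 RPM

Original rotor: r = 244 mm = 24.4 cm
RCF_original = 1.118 × 10⁻⁵ × 24.4 × (23518)² = 1.118 × 10⁻⁵ × 24.4 × 553,096,324 ≈ 150,880.3 × g
Target RCF = 1.2 × 150,880.3 ≈ 181,056.4 × g
Your rotor: r = 115 mm = 11.5 cm
181,056.4 = 1.118 × 10⁻⁵ × 11.5 × N²
N² = 181,056.4 / (12.857 × 10⁻⁵) = 1,408,232,091
N ≈ √1,408,232,091 ≈ 37,526.4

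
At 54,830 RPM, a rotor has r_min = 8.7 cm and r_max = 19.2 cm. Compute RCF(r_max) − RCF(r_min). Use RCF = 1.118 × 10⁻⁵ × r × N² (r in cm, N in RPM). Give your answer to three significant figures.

ΔRCF = 1.118 × 10⁻⁵ × (r_max − r_min) × N² = 1.118 × 10⁻⁵ × 10.5 × 3,006,328,900 ≈ 352,912.9

ΔRCF ≈ 353000 x g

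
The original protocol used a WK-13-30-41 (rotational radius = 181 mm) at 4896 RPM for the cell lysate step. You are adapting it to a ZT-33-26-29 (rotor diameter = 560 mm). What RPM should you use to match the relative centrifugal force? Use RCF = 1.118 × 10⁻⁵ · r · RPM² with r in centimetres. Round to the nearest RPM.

Original rotor: r = 181 mm = 18.1 cm
RCF_original = 1.118 × 10⁻⁵ × 18.1 × (4896)² = 1.118 × 10⁻⁵ × 18.1 × 23,970,816 ≈ 4,850.7 × g
Your rotor: r = 560 mm / 2 = 280 mm = 28 cm
4,850.7 = 1.118 × 10⁻⁵ × 28 × N²
N² = 4,850.7 / (31.304 × 10⁻⁵) = 15,495,464
N ≈ √15,495,464 ≈ 3,936.4

≈ 3936 RPM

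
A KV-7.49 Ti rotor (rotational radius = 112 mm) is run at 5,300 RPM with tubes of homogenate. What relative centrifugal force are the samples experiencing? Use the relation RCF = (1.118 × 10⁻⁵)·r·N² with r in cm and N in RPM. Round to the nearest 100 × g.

r = 112 mm = 11.2 cm
RCF = 1.118 × 10⁻⁵ × 11.2 × (5300)² = 1.118 × 10⁻⁵ × 11.2 × 28,090,000 ≈ 3,517.3 × g

≈ 3500 ×g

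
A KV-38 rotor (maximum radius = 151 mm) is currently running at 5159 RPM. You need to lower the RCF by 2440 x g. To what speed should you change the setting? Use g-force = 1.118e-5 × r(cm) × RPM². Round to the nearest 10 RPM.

3490 RPM

r = 151 mm = 15.1 cm
Current RCF = 1.118 × 10⁻⁵ × 15.1 × (5159)² = 1.118 × 10⁻⁵ × 15.1 × 26,615,281 ≈ 4,493.1 × g
Target RCF = 4,493.1 − 2,440 = 2,053.1 × g
N² = 2,053.1 / (16.8818 × 10⁻⁵) = 12,161,618
N ≈ √12,161,618 ≈ 3,487.4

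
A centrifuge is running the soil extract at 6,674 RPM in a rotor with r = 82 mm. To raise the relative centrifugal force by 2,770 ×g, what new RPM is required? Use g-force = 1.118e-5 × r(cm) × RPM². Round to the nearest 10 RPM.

r = 82 mm = 8.2 cm
Current RCF = 1.118 × 10⁻⁵ × 8.2 × (6674)² = 1.118 × 10⁻⁵ × 8.2 × 44,542,276 ≈ 4,083.5 × g
Target RCF = 4,083.5 + 2,770 = 6,853.5 × g
N² = 6,853.5 / (9.1676 × 10⁻⁵) = 74,757,843
N ≈ √74,757,843 ≈ 8,646.3

N₂ ≈ 8650 RPM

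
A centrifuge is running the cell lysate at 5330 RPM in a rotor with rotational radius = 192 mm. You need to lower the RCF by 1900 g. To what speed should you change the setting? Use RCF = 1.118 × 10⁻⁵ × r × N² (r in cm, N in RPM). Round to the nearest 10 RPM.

N₂ ≈ 4420 RPM

r = 192 mm = 19.2 cm
Current RCF = 1.118 × 10⁻⁵ × 19.2 × (5330)² = 1.118 × 10⁻⁵ × 19.2 × 28,408,900 ≈ 6,098.1 × g
Target RCF = 6,098.1 − 1,900 = 4,198.1 × g
N² = 4,198.1 / (21.4656 × 10⁻⁵) = 19,557,338
N ≈ √19,557,338 ≈ 4,422.4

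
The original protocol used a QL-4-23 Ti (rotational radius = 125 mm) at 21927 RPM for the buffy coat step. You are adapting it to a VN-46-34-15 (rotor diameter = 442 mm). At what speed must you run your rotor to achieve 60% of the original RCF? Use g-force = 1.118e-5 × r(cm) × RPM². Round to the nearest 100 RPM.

12800 RPM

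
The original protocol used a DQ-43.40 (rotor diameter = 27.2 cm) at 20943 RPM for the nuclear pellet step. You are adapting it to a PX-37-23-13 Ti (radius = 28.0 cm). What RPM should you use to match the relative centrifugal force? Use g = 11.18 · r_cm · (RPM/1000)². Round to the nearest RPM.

Original rotor: r = 27.2 / 2 = 13.6 cm
RCF_original = 11.18 × 13.6 × (20.943)² = 11.18 × 13.6 × 438.609249 ≈ 66,689.7 × g
66,689.7 = 11.18 × 28 × (N/1000)²
(N/1000)² = 66,689.7 / 313.04 = 213.0389
N = 1000 × √213.0389 ≈ 14,595.9

14596 RPM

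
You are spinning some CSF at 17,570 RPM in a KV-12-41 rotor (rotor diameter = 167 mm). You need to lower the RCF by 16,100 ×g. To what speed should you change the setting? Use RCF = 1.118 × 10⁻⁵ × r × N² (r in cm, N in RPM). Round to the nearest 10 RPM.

11670 RPM

r = 167 mm / 2 = 83.5 mm = 8.35 cm
Current RCF = 1.118 × 10⁻⁵ × 8.35 × (17570)² = 1.118 × 10⁻⁵ × 8.35 × 308,704,900 ≈ 28,818.5 × g
Target RCF = 28,818.5 − 16,100 = 12,718.5 × g
N² = 12,718.5 / (9.3353 × 10⁻⁵) = 136,240,935
N ≈ √136,240,935 ≈ 11,672.2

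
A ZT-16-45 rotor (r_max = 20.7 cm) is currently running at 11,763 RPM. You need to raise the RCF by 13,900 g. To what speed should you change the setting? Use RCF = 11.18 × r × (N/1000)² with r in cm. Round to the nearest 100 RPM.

Current RCF = 11.18 × 20.7 × (11.763)² = 11.18 × 20.7 × 138.368169 ≈ 32,022 × g
Target RCF = 32,022 + 13,900 = 45,922 × g
(N/1000)² = 45,922 / 231.426 = 198.4306
N = 1000 × √198.4306 ≈ 14,086.5

N₂ ≈ 14100 RPM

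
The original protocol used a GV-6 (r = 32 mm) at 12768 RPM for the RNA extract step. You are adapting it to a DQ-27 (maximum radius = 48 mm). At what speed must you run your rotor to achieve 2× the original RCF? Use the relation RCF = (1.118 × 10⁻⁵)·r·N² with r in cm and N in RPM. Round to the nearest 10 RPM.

Original rotor: r = 32 mm = 3.2 cm
RCF = 1.118 × 10⁻⁵ × r × N²
RCF_original = 1.118 × 10⁻⁵ × 3.2 × (12768)² = 1.118 × 10⁻⁵ × 3.2 × 163,021,824 ≈ 5,832.3 × g
Target RCF = 2 × 5,832.3 ≈ 11,664.6 × g
Your rotor: r = 48 mm = 4.8 cm
11,664.6 = 1.118 × 10⁻⁵ × 4.8 × N²
N² = 11,664.6 / (5.3664 × 10⁻⁵) = 217,363,596
N ≈ √217,363,596 ≈ 14,743.3

≈ 14740 RPM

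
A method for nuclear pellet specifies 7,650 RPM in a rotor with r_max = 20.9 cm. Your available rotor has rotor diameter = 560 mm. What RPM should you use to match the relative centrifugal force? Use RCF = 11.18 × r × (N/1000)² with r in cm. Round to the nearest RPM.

≈ 6609 RPM

RCF = 11.18 × r × (N/1000)²
RCF_original = 11.18 × 20.9 × (7.65)² = 11.18 × 20.9 × 58.5225 ≈ 13,674.5 × g
Your rotor: r = 560 mm / 2 = 280 mm = 28 cm
13,674.5 = 11.18 × 28 × (N/1000)²
(N/1000)² = 13,674.5 / 313.04 = 43.68292
N = 1000 × √43.68292 ≈ 6,609.3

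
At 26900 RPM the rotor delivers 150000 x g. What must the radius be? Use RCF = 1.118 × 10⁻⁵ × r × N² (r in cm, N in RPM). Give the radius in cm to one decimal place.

150000 = 1.118 × 10⁻⁵ × r × (26900)²
r = 150000 / (1.118 × 10⁻⁵ × 723,610,000) = 150000 / 8089.96 ≈ 18.542 cm

18.5 cm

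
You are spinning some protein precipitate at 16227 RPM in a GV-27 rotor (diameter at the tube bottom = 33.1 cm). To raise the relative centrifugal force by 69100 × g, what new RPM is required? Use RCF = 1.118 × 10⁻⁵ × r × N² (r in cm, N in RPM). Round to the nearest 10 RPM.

r = 33.1 / 2 = 16.55 cm
Current RCF = 1.118 × 10⁻⁵ × 16.55 × (16227)² = 1.118 × 10⁻⁵ × 16.55 × 263,315,529 ≈ 48,721 × g
Target RCF = 48,721 + 69,100 = 117,821 × g
N² = 117,821 / (18.5029 × 10⁻⁵) = 636,770,452
N ≈ √636,770,452 ≈ 25,234.3

≈ 25230 RPM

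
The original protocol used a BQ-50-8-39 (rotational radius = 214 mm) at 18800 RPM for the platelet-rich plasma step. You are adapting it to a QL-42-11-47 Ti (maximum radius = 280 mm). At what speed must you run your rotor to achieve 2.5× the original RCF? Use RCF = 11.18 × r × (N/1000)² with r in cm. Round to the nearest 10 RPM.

Original rotor: r = 214 mm = 21.4 cm
RCF_original = 11.18 × 21.4 × (18.8)² = 11.18 × 21.4 × 353.44 ≈ 84,561.2 × g
Target RCF = 2.5 × 84,561.2 ≈ 211,403 × g
Your rotor: r = 280 mm = 28.0 cm
211,403 = 11.18 × 28 × (N/1000)²
(N/1000)² = 211,403 / 313.04 = 675.3226
N = 1000 × √675.3226 ≈ 25,987.0

25990 RPM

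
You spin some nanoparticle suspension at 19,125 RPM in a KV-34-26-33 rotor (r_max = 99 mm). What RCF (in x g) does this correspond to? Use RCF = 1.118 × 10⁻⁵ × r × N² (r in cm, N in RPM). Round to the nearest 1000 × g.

≈ 40000 x g

r = 99 mm = 9.9 cm
RCF = 1.118 × 10⁻⁵ × r × N²
RCF = 1.118 × 10⁻⁵ × 9.9 × (19125)² = 1.118 × 10⁻⁵ × 9.9 × 365,765,625 ≈ 40,483.7 × g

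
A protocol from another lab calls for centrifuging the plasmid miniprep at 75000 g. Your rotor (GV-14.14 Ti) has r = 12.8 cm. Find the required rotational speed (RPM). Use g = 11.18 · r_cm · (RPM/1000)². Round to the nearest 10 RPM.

22890 RPM

RCF = 11.18 × r × (N/1000)²
75,000 = 11.18 × 12.8 × (N/1000)²
(N/1000)² = 75,000 / 143.104 = 524.0944
N = 1000 × √524.0944 ≈ 22,893.1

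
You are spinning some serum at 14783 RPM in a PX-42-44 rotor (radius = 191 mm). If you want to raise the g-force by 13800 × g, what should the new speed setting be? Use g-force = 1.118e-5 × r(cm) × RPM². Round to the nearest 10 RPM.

r = 191 mm = 19.1 cm
Current RCF = 1.118 × 10⁻⁵ × 19.1 × (14783)² = 1.118 × 10⁻⁵ × 19.1 × 218,537,089 ≈ 46,666 × g
Target RCF = 46,666 + 13,800 = 60,466 × g
N² = 60,466 / (21.3538 × 10⁻⁵) = 283,162,716
N ≈ √283,162,716 ≈ 16,827.4

N₂ ≈ 16830 RPM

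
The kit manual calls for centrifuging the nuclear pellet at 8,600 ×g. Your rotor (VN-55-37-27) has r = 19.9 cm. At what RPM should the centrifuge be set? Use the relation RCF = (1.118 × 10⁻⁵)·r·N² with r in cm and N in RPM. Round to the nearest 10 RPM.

N ≈ 6220 RPM

8,600 = 1.118 × 10⁻⁵ × 19.9 × N²
N² = 8,600 / (22.2482 × 10⁻⁵) = 38,654,813
N ≈ √38,654,813 ≈ 6,217.3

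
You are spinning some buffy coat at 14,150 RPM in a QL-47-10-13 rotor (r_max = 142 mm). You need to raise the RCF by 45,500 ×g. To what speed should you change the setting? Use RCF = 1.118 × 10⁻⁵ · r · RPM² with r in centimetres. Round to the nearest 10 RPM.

r = 142 mm = 14.2 cm
Current RCF = 1.118 × 10⁻⁵ × 14.2 × (14150)² = 1.118 × 10⁻⁵ × 14.2 × 200,222,500 ≈ 31,786.5 × g
Target RCF = 31,786.5 + 45,500 = 77,286.5 × g
N² = 77,286.5 / (15.8756 × 10⁻⁵) = 486,825,695
N ≈ √486,825,695 ≈ 22,064.1

≈ 22060 RPM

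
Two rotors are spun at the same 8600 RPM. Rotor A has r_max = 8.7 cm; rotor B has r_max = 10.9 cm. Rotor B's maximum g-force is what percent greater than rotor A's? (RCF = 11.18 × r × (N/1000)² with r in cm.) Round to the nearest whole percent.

25%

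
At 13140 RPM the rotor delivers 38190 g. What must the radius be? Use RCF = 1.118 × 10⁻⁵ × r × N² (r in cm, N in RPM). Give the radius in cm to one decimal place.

38190 = 1.118 × 10⁻⁵ × r × (13140)²
r = 38190 / (1.118 × 10⁻⁵ × 172,659,600) = 38190 / 1930.334 ≈ 19.784 cm

19.8 cm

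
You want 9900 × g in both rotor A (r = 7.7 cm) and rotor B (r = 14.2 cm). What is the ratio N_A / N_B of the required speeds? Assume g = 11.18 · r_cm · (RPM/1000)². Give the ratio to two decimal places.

At fixed RCF, N ∝ 1/√r, so N_A/N_B = √(r_B/r_A) = √(14.2/7.7) = √1.844156 = 1.3580.

1.36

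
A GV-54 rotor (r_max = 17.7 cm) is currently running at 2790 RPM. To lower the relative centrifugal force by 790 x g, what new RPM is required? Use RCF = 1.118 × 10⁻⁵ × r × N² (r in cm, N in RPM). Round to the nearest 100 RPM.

1900 RPM

Current RCF = 1.118 × 10⁻⁵ × 17.7 × (2790)² = 1.118 × 10⁻⁵ × 17.7 × 7,784,100 ≈ 1,540.4 × g
Target RCF = 1,540.4 − 790 = 750.4 × g
N² = 750.4 / (19.7886 × 10⁻⁵) = 3,792,082
N ≈ √3,792,082 ≈ 1,947.3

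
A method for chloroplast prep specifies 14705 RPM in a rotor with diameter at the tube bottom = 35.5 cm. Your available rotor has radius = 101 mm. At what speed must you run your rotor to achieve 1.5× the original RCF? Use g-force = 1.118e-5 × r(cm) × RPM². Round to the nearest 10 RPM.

≈ 23880 RPM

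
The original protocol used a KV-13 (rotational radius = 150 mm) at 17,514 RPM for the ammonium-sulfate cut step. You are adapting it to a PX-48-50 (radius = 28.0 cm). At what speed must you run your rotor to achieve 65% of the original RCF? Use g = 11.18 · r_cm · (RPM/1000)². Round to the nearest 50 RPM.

10350 RPM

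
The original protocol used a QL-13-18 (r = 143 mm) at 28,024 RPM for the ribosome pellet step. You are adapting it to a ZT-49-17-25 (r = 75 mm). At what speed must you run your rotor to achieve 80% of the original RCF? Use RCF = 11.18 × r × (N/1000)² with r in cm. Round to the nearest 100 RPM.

34600 RPM

Original rotor: r = 143 mm = 14.3 cm
RCF_original = 11.18 × 14.3 × (28.024)² = 11.18 × 14.3 × 785.344576 ≈ 125,556.2 × g
Target RCF = 0.8 × 125,556.2 ≈ 100,445 × g
Your rotor: r = 75 mm = 7.5 cm
100,445 = 11.18 × 7.5 × (N/1000)²
(N/1000)² = 100,445 / 83.85 = 1197.913
N = 1000 × √1197.913 ≈ 34,610.9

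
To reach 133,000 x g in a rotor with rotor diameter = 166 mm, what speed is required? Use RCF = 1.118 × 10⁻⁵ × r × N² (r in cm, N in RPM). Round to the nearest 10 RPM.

≈ 37860 RPM

r = 166 mm / 2 = 83 mm = 8.3 cm
133,000 = 1.118 × 10⁻⁵ × 8.3 × N²
N² = 133,000 / (9.2794 × 10⁻⁵) = 1,433,282,324
N ≈ √1,433,282,324 ≈ 37,858.7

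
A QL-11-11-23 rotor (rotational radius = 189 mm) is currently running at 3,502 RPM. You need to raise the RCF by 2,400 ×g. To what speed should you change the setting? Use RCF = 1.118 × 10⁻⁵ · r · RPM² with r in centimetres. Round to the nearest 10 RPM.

4860 RPM

r = 189 mm = 18.9 cm
Current RCF = 1.118 × 10⁻⁵ × 18.9 × (3502)² = 1.118 × 10⁻⁵ × 18.9 × 12,264,004 ≈ 2,591.4 × g
Target RCF = 2,591.4 + 2,400 = 4,991.4 × g
N² = 4,991.4 / (21.1302 × 10⁻⁵) = 23,622,114
N ≈ √23,622,114 ≈ 4,860.3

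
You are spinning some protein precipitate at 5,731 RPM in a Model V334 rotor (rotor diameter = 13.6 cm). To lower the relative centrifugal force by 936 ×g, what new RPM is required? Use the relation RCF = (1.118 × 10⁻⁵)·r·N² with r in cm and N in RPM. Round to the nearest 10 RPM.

r = 13.6 / 2 = 6.8 cm
Current RCF = 1.118 × 10⁻⁵ × 6.8 × (5731)² = 1.118 × 10⁻⁵ × 6.8 × 32,844,361 ≈ 2,497 × g
Target RCF = 2,497 − 936 = 1,561 × g
N² = 1,561 / (7.6024 × 10⁻⁵) = 20,532,990
N ≈ √20,532,990 ≈ 4,531.3

4530 RPM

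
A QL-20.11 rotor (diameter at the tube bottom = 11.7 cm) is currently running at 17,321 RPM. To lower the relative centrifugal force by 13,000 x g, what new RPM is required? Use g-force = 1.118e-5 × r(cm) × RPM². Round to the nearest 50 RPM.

N₂ ≈ 10050 RPM

r = 11.7 / 2 = 5.85 cm
Current RCF = 1.118 × 10⁻⁵ × 5.85 × (17321)² = 1.118 × 10⁻⁵ × 5.85 × 300,017,041 ≈ 19,622 × g
Target RCF = 19,622 − 13,000 = 6,622 × g
N² = 6,622 / (6.5403 × 10⁻⁵) = 101,249,178
N ≈ √101,249,178 ≈ 10,062.3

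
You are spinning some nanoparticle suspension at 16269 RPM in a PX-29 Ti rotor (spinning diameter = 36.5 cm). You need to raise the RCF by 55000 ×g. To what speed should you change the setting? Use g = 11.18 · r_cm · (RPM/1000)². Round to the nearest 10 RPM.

r = 36.5 / 2 = 18.25 cm
Current RCF = 11.18 × 18.25 × (16.269)² = 11.18 × 18.25 × 264.680361 ≈ 54,004.1 × g
Target RCF = 54,004.1 + 55,000 = 109,004.1 × g
(N/1000)² = 109,004.1 / 204.035 = 534.2422
N = 1000 × √534.2422 ≈ 23,113.7

≈ 23110 RPM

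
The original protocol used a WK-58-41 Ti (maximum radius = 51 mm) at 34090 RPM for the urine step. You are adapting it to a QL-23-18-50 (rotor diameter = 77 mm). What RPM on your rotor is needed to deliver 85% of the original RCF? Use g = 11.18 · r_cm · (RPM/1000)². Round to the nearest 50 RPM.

≈ 36150 RPM

Original rotor: r = 51 mm = 5.1 cm
RCF_original = 11.18 × 5.1 × (34.09)² = 11.18 × 5.1 × 1,162.1281 ≈ 66,262.2 × g
Target RCF = 0.85 × 66,262.2 ≈ 56,322.9 × g
Your rotor: r = 77 mm / 2 = 38.5 mm = 3.85 cm
56,322.9 = 11.18 × 3.85 × (N/1000)²
(N/1000)² = 56,322.9 / 43.043 = 1308.526
N = 1000 × √1308.526 ≈ 36,173.6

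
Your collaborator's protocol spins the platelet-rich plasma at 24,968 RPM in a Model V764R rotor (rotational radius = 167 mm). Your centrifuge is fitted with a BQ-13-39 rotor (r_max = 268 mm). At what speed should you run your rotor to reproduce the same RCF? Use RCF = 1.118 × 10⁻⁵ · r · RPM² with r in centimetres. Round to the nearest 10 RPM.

19710 RPM

Original rotor: r = 167 mm = 16.7 cm
RCF_original = 1.118 × 10⁻⁵ × 16.7 × (24968)² = 1.118 × 10⁻⁵ × 16.7 × 623,401,024 ≈ 116,392.7 × g
Your rotor: r = 268 mm = 26.8 cm
116,392.7 = 1.118 × 10⁻⁵ × 26.8 × N²
N² = 116,392.7 / (29.9624 × 10⁻⁵) = 388,462,540
N ≈ √388,462,540 ≈ 19,709.5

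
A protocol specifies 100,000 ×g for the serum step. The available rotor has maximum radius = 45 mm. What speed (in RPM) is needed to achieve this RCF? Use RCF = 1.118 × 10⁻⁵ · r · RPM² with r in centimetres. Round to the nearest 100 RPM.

r = 45 mm = 4.5 cm
100,000 = 1.118 × 10⁻⁵ × 4.5 × N²
N² = 100,000 / (5.031 × 10⁻⁵) = 1,987,676,406
N ≈ √1,987,676,406 ≈ 44,583.4

44600 RPM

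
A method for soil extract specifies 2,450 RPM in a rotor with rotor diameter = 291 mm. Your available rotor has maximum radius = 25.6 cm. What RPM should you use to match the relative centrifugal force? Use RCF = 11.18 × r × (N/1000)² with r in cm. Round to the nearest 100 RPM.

≈ 1800 RPM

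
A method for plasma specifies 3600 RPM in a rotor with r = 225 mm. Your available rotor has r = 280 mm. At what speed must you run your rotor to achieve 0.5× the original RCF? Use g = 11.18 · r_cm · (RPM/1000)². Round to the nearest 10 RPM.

≈ 2280 RPM

Original rotor: r = 225 mm = 22.5 cm
RCF_original = 11.18 × 22.5 × (3.6)² = 11.18 × 22.5 × 12.96 ≈ 3,260.1 × g
Target RCF = 0.5 × 3,260.1 ≈ 1,630 × g
Your rotor: r = 280 mm = 28.0 cm
1,630 = 11.18 × 28 × (N/1000)²
(N/1000)² = 1,630 / 313.04 = 5.207002
N = 1000 × √5.207002 ≈ 2,281.9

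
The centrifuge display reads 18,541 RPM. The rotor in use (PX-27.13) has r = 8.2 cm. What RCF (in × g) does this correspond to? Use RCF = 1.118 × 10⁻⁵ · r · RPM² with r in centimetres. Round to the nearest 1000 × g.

RCF = 1.118 × 10⁻⁵ × r × N²
RCF = 1.118 × 10⁻⁵ × 8.2 × (18541)² = 1.118 × 10⁻⁵ × 8.2 × 343,768,681 ≈ 31,515.3 × g

RCF ≈ 32000 × g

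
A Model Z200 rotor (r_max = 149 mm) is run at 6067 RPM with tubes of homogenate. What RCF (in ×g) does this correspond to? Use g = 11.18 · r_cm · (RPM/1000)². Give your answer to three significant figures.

RCF ≈ 6130 ×g

r = 149 mm = 14.9 cm
RCF = 11.18 × 14.9 × (6.067)² = 11.18 × 14.9 × 36.808489 ≈ 6,131.6 × g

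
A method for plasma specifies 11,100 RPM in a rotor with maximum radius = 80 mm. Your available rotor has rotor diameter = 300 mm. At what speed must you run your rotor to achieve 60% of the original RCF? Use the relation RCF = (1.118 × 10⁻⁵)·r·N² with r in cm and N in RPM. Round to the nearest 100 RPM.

Original rotor: r = 80 mm = 8.0 cm
RCF_original = 1.118 × 10⁻⁵ × 8 × (11100)² = 1.118 × 10⁻⁵ × 8 × 123,210,000 ≈ 11,019.9 × g
Target RCF = 0.6 × 11,019.9 ≈ 6,611.9 × g
Your rotor: r = 300 mm / 2 = 150 mm = 15 cm
6,611.9 = 1.118 × 10⁻⁵ × 15 × N²
N² = 6,611.9 / (16.77 × 10⁻⁵) = 39,426,953
N ≈ √39,426,953 ≈ 6,279.1

≈ 6300 RPM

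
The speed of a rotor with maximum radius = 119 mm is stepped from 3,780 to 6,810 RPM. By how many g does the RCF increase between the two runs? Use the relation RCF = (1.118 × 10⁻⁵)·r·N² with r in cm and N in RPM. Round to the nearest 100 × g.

r = 119 mm = 11.9 cm
RCF₁ = 1.118 × 10⁻⁵ × 11.9 × (3780)² = 1.118 × 10⁻⁵ × 11.9 × 14,288,400 ≈ 1,901 × g
RCF₂ = 1.118 × 10⁻⁵ × 11.9 × (6810)² = 1.118 × 10⁻⁵ × 11.9 × 46,376,100 ≈ 6,170 × g
Increase = 6,170 − 1,901 = 4,269

≈ 4300 g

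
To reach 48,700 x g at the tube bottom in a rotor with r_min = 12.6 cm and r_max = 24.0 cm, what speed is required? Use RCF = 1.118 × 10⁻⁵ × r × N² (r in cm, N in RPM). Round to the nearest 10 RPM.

Use r_max = 24.0 cm.
RCF = 1.118 × 10⁻⁵ × r × N²
48,700 = 1.118 × 10⁻⁵ × 24 × N²
N² = 48,700 / (26.832 × 10⁻⁵) = 181,499,702
N ≈ √181,499,702 ≈ 13,472.2

13470 RPM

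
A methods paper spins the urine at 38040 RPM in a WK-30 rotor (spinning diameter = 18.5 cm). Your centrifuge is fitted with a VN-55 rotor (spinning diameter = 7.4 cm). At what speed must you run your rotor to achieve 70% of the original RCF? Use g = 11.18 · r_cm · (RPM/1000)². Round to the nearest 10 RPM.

50320 RPM

Original rotor: r = 18.5 / 2 = 9.25 cm
RCF_original = 11.18 × 9.25 × (38.04)² = 11.18 × 9.25 × 1,447.0416 ≈ 149,645.8 × g
Target RCF = 0.7 × 149,645.8 ≈ 104,752.1 × g
Your rotor: r = 7.4 / 2 = 3.7 cm
104,752.1 = 11.18 × 3.7 × (N/1000)²
(N/1000)² = 104,752.1 / 41.366 = 2532.324
N = 1000 × √2532.324 ≈ 50,322.2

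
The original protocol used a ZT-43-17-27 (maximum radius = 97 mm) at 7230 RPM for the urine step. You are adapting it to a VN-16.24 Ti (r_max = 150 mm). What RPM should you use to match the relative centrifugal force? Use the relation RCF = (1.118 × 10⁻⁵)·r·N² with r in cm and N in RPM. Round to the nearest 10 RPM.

Original rotor: r = 97 mm = 9.7 cm
RCF_original = 1.118 × 10⁻⁵ × 9.7 × (7230)² = 1.118 × 10⁻⁵ × 9.7 × 52,272,900 ≈ 5,668.8 × g
Your rotor: r = 150 mm = 15.0 cm
5,668.8 = 1.118 × 10⁻⁵ × 15 × N²
N² = 5,668.8 / (16.77 × 10⁻⁵) = 33,803,220
N ≈ √33,803,220 ≈ 5,814.1

≈ 5810 RPM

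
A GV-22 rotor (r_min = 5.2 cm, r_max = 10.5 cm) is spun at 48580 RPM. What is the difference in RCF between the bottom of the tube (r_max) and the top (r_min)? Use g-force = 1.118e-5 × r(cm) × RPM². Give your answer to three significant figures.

RCF_max = 1.118 × 10⁻⁵ × 10.5 × (48580)² = 1.118 × 10⁻⁵ × 10.5 × 2,360,016,400 ≈ 277,042.3 × g
RCF_min = 1.118 × 10⁻⁵ × 5.2 × (48580)² = 1.118 × 10⁻⁵ × 5.2 × 2,360,016,400 ≈ 137,201.9 × g
ΔRCF = 277,042.3 − 137,201.9 = 139,840.4

ΔRCF ≈ 140000 × g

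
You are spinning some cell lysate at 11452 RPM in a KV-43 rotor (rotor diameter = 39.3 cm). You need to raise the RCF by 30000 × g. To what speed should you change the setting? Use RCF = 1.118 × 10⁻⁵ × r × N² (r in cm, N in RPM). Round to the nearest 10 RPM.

r = 39.3 / 2 = 19.65 cm
Current RCF = 1.118 × 10⁻⁵ × 19.65 × (11452)² = 1.118 × 10⁻⁵ × 19.65 × 131,148,304 ≈ 28,811.6 × g
Target RCF = 28,811.6 + 30,000 = 58,811.6 × g
N² = 58,811.6 / (21.9687 × 10⁻⁵) = 267,706,328
N ≈ √267,706,328 ≈ 16,361.7

16360 RPM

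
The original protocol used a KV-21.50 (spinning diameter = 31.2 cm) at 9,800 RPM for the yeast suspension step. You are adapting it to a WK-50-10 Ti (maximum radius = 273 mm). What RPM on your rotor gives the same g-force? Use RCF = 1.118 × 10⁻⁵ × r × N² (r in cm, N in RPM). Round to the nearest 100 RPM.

Original rotor: r = 31.2 / 2 = 15.6 cm
RCF = 1.118 × 10⁻⁵ × r × N²
RCF_original = 1.118 × 10⁻⁵ × 15.6 × (9800)² = 1.118 × 10⁻⁵ × 15.6 × 96,040,000 ≈ 16,750.1 × g
Your rotor: r = 273 mm = 27.3 cm
16,750.1 = 1.118 × 10⁻⁵ × 27.3 × N²
N² = 16,750.1 / (30.5214 × 10⁻⁵) = 54,879,855
N ≈ √54,879,855 ≈ 7,408.1

7400 RPM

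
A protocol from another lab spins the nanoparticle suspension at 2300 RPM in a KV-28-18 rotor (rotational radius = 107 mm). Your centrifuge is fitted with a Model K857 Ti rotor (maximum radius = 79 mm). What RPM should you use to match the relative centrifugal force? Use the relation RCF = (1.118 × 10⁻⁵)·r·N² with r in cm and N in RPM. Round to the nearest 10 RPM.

≈ 2680 RPM

Original rotor: r = 107 mm = 10.7 cm
RCF_original = 1.118 × 10⁻⁵ × 10.7 × (2300)² = 1.118 × 10⁻⁵ × 10.7 × 5,290,000 ≈ 632.8 × g
Your rotor: r = 79 mm = 7.9 cm
632.8 = 1.118 × 10⁻⁵ × 7.9 × N²
N² = 632.8 / (8.8322 × 10⁻⁵) = 7,164,693
N ≈ √7,164,693 ≈ 2,676.7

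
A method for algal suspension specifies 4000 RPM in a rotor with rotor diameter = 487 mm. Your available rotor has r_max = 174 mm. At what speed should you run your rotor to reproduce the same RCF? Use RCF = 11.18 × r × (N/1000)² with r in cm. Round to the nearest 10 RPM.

4730 RPM

Original rotor: r = 487 mm / 2 = 243.5 mm = 24.35 cm
RCF_original = 11.18 × 24.35 × (4)² = 11.18 × 24.35 × 16 ≈ 4,355.7 × g
Your rotor: r = 174 mm = 17.4 cm
4,355.7 = 11.18 × 17.4 × (N/1000)²
(N/1000)² = 4,355.7 / 194.532 = 22.39066
N = 1000 × √22.39066 ≈ 4,731.9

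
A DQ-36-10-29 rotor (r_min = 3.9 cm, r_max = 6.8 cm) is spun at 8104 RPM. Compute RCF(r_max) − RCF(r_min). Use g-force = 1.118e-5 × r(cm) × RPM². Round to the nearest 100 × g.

2100 ×g

ΔRCF = 1.118 × 10⁻⁵ × (r_max − r_min) × N² = 1.118 × 10⁻⁵ × 2.9 × 65,674,816 ≈ 2,129.3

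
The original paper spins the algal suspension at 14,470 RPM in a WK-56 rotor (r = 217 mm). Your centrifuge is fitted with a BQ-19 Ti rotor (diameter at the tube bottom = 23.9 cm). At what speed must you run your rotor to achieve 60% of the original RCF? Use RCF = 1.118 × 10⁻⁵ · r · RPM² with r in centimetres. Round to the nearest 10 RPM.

15100 RPM

Original rotor: r = 217 mm = 21.7 cm
RCF_original = 1.118 × 10⁻⁵ × 21.7 × (14470)² = 1.118 × 10⁻⁵ × 21.7 × 209,380,900 ≈ 50,797.1 × g
Target RCF = 0.6 × 50,797.1 ≈ 30,478.3 × g
Your rotor: r = 23.9 / 2 = 11.95 cm
30,478.3 = 1.118 × 10⁻⁵ × 11.95 × N²
N² = 30,478.3 / (13.3601 × 10⁻⁵) = 228,129,280
N ≈ √228,129,280 ≈ 15,103.9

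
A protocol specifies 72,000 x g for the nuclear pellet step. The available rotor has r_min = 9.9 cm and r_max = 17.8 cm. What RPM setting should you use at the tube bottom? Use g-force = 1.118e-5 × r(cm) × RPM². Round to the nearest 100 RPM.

Use r_max = 17.8 cm.
72,000 = 1.118 × 10⁻⁵ × 17.8 × N²
N² = 72,000 / (19.9004 × 10⁻⁵) = 361,801,773
N ≈ √361,801,773 ≈ 19,021.1

19000 RPM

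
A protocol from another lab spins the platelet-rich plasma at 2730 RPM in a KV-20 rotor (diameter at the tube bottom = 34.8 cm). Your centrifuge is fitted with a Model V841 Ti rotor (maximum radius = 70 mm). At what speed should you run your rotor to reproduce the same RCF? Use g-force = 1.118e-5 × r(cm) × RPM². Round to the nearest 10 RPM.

≈ 4300 RPM

Original rotor: r = 34.8 / 2 = 17.4 cm
RCF = 1.118 × 10⁻⁵ × r × N²
RCF_original = 1.118 × 10⁻⁵ × 17.4 × (2730)² = 1.118 × 10⁻⁵ × 17.4 × 7,452,900 ≈ 1,449.8 × g
Your rotor: r = 70 mm = 7.0 cm
1,449.8 = 1.118 × 10⁻⁵ × 7 × N²
N² = 1,449.8 / (7.826 × 10⁻⁵) = 18,525,428
N ≈ √18,525,428 ≈ 4,304.1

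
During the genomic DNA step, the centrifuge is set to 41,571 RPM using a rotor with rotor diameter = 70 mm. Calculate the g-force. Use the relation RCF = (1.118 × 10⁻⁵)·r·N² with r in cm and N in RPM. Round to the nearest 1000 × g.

r = 70 mm / 2 = 35 mm = 3.5 cm
RCF = 1.118 × 10⁻⁵ × 3.5 × (41571)² = 1.118 × 10⁻⁵ × 3.5 × 1,728,148,041 ≈ 67,622.4 × g

RCF ≈ 68000 × g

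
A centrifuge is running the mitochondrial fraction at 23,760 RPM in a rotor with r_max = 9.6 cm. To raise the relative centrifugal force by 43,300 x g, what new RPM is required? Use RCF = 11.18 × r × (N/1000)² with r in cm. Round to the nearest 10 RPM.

Current RCF = 11.18 × 9.6 × (23.76)² = 11.18 × 9.6 × 564.5376 ≈ 60,590.7 × g
Target RCF = 60,590.7 + 43,300 = 103,890.7 × g
(N/1000)² = 103,890.7 / 107.328 = 967.9739
N = 1000 × √967.9739 ≈ 31,112.3

31110 RPM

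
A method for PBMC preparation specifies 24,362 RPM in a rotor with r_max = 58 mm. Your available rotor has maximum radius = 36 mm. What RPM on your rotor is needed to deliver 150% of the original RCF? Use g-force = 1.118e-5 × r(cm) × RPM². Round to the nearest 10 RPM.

37870 RPM

Original rotor: r = 58 mm = 5.8 cm
RCF = 1.118 × 10⁻⁵ × r × N²
RCF_original = 1.118 × 10⁻⁵ × 5.8 × (24362)² = 1.118 × 10⁻⁵ × 5.8 × 593,507,044 ≈ 38,485.4 × g
Target RCF = 1.5 × 38,485.4 ≈ 57,728.1 × g
Your rotor: r = 36 mm = 3.6 cm
57,728.1 = 1.118 × 10⁻⁵ × 3.6 × N²
N² = 57,728.1 / (4.0248 × 10⁻⁵) = 1,434,309,779
N ≈ √1,434,309,779 ≈ 37,872.3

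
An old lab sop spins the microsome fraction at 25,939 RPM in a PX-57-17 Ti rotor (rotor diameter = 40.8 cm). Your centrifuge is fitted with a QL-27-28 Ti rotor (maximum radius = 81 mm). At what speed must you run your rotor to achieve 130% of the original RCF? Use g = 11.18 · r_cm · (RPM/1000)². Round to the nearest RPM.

46935 RPM

Original rotor: r = 40.8 / 2 = 20.4 cm
RCF_original = 11.18 × 20.4 × (25.939)² = 11.18 × 20.4 × 672.831721 ≈ 153,454.1 × g
Target RCF = 1.3 × 153,454.1 ≈ 199,490.3 × g
Your rotor: r = 81 mm = 8.1 cm
199,490.3 = 11.18 × 8.1 × (N/1000)²
(N/1000)² = 199,490.3 / 90.558 = 2202.901
N = 1000 × √2202.901 ≈ 46,935.1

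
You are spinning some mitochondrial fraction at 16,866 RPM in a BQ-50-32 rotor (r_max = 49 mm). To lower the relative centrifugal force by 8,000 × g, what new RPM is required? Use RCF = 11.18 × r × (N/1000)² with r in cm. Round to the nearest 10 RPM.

r = 49 mm = 4.9 cm
Current RCF = 11.18 × 4.9 × (16.866)² = 11.18 × 4.9 × 284.461956 ≈ 15,583.4 × g
Target RCF = 15,583.4 − 8,000 = 7,583.4 × g
(N/1000)² = 7,583.4 / 54.782 = 138.4287
N = 1000 × √138.4287 ≈ 11,765.6

N₂ ≈ 11770 RPM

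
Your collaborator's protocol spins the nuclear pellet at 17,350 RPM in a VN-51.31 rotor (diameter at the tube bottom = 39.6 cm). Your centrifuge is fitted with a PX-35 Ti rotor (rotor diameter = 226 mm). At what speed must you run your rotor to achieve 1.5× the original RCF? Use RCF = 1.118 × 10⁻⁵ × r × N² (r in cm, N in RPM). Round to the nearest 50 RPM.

28150 RPM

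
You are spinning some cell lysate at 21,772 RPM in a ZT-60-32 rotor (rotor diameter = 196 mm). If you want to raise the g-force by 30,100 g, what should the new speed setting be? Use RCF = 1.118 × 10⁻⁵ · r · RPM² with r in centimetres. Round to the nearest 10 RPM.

r = 196 mm / 2 = 98 mm = 9.8 cm
Current RCF = 1.118 × 10⁻⁵ × 9.8 × (21772)² = 1.118 × 10⁻⁵ × 9.8 × 474,019,984 ≈ 51,935.5 × g
Target RCF = 51,935.5 + 30,100 = 82,035.5 × g
N² = 82,035.5 / (10.9564 × 10⁻⁵) = 748,745,026
N ≈ √748,745,026 ≈ 27,363.2

≈ 27360 RPM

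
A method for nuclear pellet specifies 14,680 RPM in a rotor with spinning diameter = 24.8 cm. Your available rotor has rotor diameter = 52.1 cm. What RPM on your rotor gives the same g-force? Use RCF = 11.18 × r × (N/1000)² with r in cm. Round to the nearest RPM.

10128 RPM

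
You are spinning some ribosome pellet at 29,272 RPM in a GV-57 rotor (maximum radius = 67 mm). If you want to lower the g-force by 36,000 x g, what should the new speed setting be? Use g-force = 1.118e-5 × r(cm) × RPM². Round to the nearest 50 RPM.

N₂ ≈ 19400 RPM

r = 67 mm = 6.7 cm
Current RCF = 1.118 × 10⁻⁵ × 6.7 × (29272)² = 1.118 × 10⁻⁵ × 6.7 × 856,849,984 ≈ 64,183.2 × g
Target RCF = 64,183.2 − 36,000 = 28,183.2 × g
N² = 28,183.2 / (7.4906 × 10⁻⁵) = 376,247,564
N ≈ √376,247,564 ≈ 19,397.1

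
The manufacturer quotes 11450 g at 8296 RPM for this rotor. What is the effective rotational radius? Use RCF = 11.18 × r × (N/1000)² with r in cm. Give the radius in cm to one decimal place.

14.9 cm

11450 = 11.18 × r × (8.296)²
r = 11450 / (11.18 × 68.823616) = 11450 / 769.448 ≈ 14.881 cm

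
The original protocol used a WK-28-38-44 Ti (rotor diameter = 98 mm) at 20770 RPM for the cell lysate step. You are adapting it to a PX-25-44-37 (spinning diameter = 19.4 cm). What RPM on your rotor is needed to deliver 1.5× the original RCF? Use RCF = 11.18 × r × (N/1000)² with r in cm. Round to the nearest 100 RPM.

≈ 18100 RPM

Original rotor: r = 98 mm / 2 = 49 mm = 4.9 cm
RCF_original = 11.18 × 4.9 × (20.77)² = 11.18 × 4.9 × 431.3929 ≈ 23,632.6 × g
Target RCF = 1.5 × 23,632.6 ≈ 35,448.9 × g
Your rotor: r = 19.4 / 2 = 9.7 cm
35,448.9 = 11.18 × 9.7 × (N/1000)²
(N/1000)² = 35,448.9 / 108.446 = 326.8807
N = 1000 × √326.8807 ≈ 18,079.8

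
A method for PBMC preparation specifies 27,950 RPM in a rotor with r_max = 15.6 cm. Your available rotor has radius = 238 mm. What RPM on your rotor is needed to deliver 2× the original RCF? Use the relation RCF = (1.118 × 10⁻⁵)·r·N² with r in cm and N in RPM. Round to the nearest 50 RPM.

RCF_original = 1.118 × 10⁻⁵ × 15.6 × (27950)² = 1.118 × 10⁻⁵ × 15.6 × 781,202,500 ≈ 136,248 × g
Target RCF = 2 × 136,248 ≈ 272,496 × g
Your rotor: r = 238 mm = 23.8 cm
272,496 = 1.118 × 10⁻⁵ × 23.8 × N²
N² = 272,496 / (26.6084 × 10⁻⁵) = 1,024,097,653
N ≈ √1,024,097,653 ≈ 32,001.5

≈ 32000 RPM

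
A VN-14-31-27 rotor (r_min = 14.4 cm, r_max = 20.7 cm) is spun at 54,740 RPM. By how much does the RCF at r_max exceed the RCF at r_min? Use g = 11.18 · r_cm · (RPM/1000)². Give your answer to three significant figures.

≈ 211000 ×g

RCF_max = 11.18 × 20.7 × (54.74)² = 11.18 × 20.7 × 2,996.4676 ≈ 693,460.5 × g
RCF_min = 11.18 × 14.4 × (54.74)² = 11.18 × 14.4 × 2,996.4676 ≈ 482,407.3 × g
ΔRCF = 693,460.5 − 482,407.3 = 211,053.2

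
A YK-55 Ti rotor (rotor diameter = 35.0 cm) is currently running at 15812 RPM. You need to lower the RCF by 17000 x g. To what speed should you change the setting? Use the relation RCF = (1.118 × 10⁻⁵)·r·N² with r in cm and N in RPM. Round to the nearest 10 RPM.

12770 RPM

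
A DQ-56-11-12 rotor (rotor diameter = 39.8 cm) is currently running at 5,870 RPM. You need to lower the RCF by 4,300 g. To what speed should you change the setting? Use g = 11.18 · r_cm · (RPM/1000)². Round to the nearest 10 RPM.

r = 39.8 / 2 = 19.9 cm
Current RCF = 11.18 × 19.9 × (5.87)² = 11.18 × 19.9 × 34.4569 ≈ 7,666 × g
Target RCF = 7,666 − 4,300 = 3,366 × g
(N/1000)² = 3,366 / 222.482 = 15.12931
N = 1000 × √15.12931 ≈ 3,889.6

3890 RPM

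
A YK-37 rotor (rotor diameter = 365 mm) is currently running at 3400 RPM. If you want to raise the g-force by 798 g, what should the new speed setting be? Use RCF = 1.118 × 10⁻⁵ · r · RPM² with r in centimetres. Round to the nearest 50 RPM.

3950 RPM

r = 365 mm / 2 = 182.5 mm = 18.25 cm
Current RCF = 1.118 × 10⁻⁵ × 18.25 × (3400)² = 1.118 × 10⁻⁵ × 18.25 × 11,560,000 ≈ 2,358.6 × g
Target RCF = 2,358.6 + 798 = 3,156.6 × g
N² = 3,156.6 / (20.4035 × 10⁻⁵) = 15,470,875
N ≈ √15,470,875 ≈ 3,933.3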